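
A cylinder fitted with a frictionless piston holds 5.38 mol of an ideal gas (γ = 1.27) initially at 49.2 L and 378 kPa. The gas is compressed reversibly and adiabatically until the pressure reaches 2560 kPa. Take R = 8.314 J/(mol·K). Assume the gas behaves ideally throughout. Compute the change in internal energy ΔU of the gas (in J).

34600 J

T₁ = P₁V₁/(nR) = 378×49.2/(5.38×8.314) = 416 K.
Adiabatic: T₂/T₁ = (P₂/P₁)^((γ−1)/γ) ⇒ T₂ = 416×(6.77)^0.213 = 624 K; V₂ = 10.9 L.
For an ideal gas ΔU = nCvΔT with Cv = R/(γ−1) = 30.8 J/(mol·K).
ΔU = 5.38×30.8×(624−416) = 34600 J.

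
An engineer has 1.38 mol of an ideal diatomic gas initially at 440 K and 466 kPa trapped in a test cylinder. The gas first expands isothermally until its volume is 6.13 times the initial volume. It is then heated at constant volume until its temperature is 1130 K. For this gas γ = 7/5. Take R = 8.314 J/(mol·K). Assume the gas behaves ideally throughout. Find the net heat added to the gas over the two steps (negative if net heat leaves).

28900 J

V₁ = nRT₁/P₁ = 1.38×8.314×440/466 = 10.8 L.
Step 1 — Isothermal: T stays 440 K; PV = const ⇒ V₂ = 66.4 L, P₂ = 76.0 kPa.
ΔU = 0 (ideal gas, T constant).
W = nRT ln(V₂/V₁) = 1.38×8.314×440×ln(6.13) = 9150 J.
Q = ΔU + W = 9150 J.
State after step 1: P = 76.0 kPa, V = 66.4 L, T = 440 K.
Step 2 — Isochoric: V stays 66.4 L; P/T = const ⇒ T₂ = 1130 K, P₂ = 195 kPa.
W = 0 (no volume change).
ΔU = nCvΔT = 1.38×20.8×(1130−440) = 19800 J.
Q = ΔU = 19800 J.
Net over both steps: W = 9150 J, Q = 28900 J, ΔU = 19800 J.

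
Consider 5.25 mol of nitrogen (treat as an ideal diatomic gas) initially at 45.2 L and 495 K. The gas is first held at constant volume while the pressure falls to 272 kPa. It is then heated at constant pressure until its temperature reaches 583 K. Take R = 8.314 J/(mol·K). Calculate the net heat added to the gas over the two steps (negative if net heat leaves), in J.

P₁ = nRT₁/V₁ = 5.25×8.314×495/45.2 = 478 kPa.
Step 1 — Isochoric: V stays 45.2 L; P/T = const ⇒ T₂ = 282 K, P₂ = 272 kPa.
W = 0 (no volume change).
ΔU = nCvΔT = 5.25×20.8×(282−495) = -23300 J.
Q = ΔU = -23300 J.
State after step 1: P = 272 kPa, V = 45.2 L, T = 282 K.
Step 2 — Isobaric: P stays 272 kPa; V/T = const ⇒ T₂ = 583 K, V₂ = 93.6 L.
W = PΔV = 272×(93.6−45.2) kPa·L = 13200 J.
ΔU = nCvΔT = 5.25×20.8×(583−282) = 32900 J.
Q = ΔU + W = nCpΔT = 46000 J.
Net over both steps: W = 13200 J, Q = 22800 J, ΔU = 9600 J.

22800 J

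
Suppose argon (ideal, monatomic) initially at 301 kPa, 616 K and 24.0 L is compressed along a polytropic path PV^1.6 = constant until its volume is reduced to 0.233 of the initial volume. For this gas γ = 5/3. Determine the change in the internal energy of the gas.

15100 J

n = P₁V₁/(RT₁) = 301×24.0/(8.314×616) = 1.41 mol.
Polytropic n=1.6: T₂ = T₁(V₁/V₂)^(n−1) = 616×(4.29)^0.60 = 1480 K; P₂ = P₁(V₁/V₂)^n = 3100 kPa.
For an ideal gas ΔU = nCvΔT with Cv = (3/2)R = 12.5 J/(mol·K).
ΔU = 1.41×12.5×(1480−616) = 15100 J.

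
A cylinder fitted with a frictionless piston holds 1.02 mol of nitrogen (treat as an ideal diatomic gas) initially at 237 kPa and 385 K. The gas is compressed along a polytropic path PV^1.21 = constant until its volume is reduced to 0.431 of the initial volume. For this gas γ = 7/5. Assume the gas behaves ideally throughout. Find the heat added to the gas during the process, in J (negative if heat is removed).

V₁ = nRT₁/P₁ = 1.02×8.314×385/237 = 13.8 L.
Polytropic n=1.21: T₂ = T₁(V₁/V₂)^(n−1) = 385×(2.32)^0.21 = 459 K; P₂ = P₁(V₁/V₂)^n = 656 kPa.
W = (P₁V₁−P₂V₂)/(n−1) = (237×13.8−656×5.94)/0.21 = -3010 J.
ΔU = nCvΔT = 1.02×20.8×(459−385) = 1580 J.
Q = ΔU + W = -1430 J.

-1430 J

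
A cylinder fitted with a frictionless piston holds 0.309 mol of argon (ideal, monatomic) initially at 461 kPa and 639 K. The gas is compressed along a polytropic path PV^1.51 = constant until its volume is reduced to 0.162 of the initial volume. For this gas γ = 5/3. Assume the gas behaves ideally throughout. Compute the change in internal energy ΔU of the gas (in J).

V₁ = nRT₁/P₁ = 0.309×8.314×639/461 = 3.56 L.
Polytropic n=1.51: T₂ = T₁(V₁/V₂)^(n−1) = 639×(6.17)^0.51 = 1620 K; P₂ = P₁(V₁/V₂)^n = 7200 kPa.
For an ideal gas ΔU = nCvΔT with Cv = (3/2)R = 12.5 J/(mol·K).
ΔU = 0.309×12.5×(1620−639) = 3770 J.

3770 J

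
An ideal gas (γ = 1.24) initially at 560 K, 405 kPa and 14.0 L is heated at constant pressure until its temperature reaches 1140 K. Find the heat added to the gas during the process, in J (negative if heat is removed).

30300 J

n = P₁V₁/(RT₁) = 405×14.0/(8.314×560) = 1.22 mol.
Isobaric: P stays 405 kPa; V/T = const ⇒ T₂ = 1140 K, V₂ = 28.5 L.
W = PΔV = 405×(28.5−14.0) kPa·L = 5870 J.
ΔU = nCvΔT = 1.22×34.6×(1140−560) = 24500 J.
Q = ΔU + W = nCpΔT = 30300 J.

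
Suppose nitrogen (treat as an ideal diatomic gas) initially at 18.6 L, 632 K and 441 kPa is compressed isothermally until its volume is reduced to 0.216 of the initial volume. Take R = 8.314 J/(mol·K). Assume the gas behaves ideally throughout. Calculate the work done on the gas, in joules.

12600 J

n = P₁V₁/(RT₁) = 441×18.6/(8.314×632) = 1.56 mol.
Isothermal: T stays 632 K; PV = const ⇒ V₂ = 4.02 L, P₂ = 2040 kPa.
W = nRT ln(V₂/V₁) = 1.56×8.314×632×ln(0.216) = -12600 J.
Work done on the gas = −W_by = 12600 J.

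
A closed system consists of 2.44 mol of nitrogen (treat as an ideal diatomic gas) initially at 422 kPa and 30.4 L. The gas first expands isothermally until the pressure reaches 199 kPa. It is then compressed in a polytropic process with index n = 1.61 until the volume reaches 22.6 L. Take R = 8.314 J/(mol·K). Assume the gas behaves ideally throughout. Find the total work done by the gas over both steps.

T₁ = P₁V₁/(nR) = 422×30.4/(2.44×8.314) = 632 K.
Step 1 — Isothermal: T stays 632 K; PV = const ⇒ V₂ = 64.5 L, P₂ = 199 kPa.
ΔU = 0 (ideal gas, T constant).
W = nRT ln(V₂/V₁) = 2.44×8.314×632×ln(2.12) = 9640 J.
Q = ΔU + W = 9640 J.
State after step 1: P = 199 kPa, V = 64.5 L, T = 632 K.
Step 2 — Polytropic n=1.61: T₂ = T₁(V₁/V₂)^(n−1) = 632×(2.85)^0.61 = 1200 K; P₂ = P₁(V₁/V₂)^n = 1080 kPa.
W = (P₁V₁−P₂V₂)/(n−1) = (199×64.5−1080×22.6)/0.61 = -18800 J.
ΔU = nCvΔT = 2.44×20.8×(1200−632) = 28700 J.
Q = ΔU + W = 9890 J.
Net over both steps: W = -9190 J, Q = 19500 J, ΔU = 28700 J.

-9190 J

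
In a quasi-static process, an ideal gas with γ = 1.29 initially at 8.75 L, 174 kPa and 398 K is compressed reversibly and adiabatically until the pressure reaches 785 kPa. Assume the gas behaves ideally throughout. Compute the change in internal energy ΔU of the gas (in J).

n = P₁V₁/(RT₁) = 174×8.75/(8.314×398) = 0.460 mol.
Adiabatic: T₂/T₁ = (P₂/P₁)^((γ−1)/γ) ⇒ T₂ = 398×(4.51)^0.225 = 558 K; V₂ = 2.72 L.
For an ideal gas ΔU = nCvΔT with Cv = R/(γ−1) = 28.7 J/(mol·K).
ΔU = 0.460×28.7×(558−398) = 2120 J.

2120 J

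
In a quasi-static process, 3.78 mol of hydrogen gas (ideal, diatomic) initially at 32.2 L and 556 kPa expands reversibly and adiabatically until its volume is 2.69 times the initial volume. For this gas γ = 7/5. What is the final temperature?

383 K

T₁ = P₁V₁/(nR) = 556×32.2/(3.78×8.314) = 570 K.
Adiabatic: TV^(γ−1) = const ⇒ T₂ = 570×(0.372)^0.400 = 383 K; PV^γ = const ⇒ P₂ = 139 kPa.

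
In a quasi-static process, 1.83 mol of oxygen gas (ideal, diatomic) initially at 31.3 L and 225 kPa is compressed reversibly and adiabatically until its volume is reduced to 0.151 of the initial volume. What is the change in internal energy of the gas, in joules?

19900 J

T₁ = P₁V₁/(nR) = 225×31.3/(1.83×8.314) = 463 K.
Adiabatic: TV^(γ−1) = const ⇒ T₂ = 463×(6.62)^0.400 = 986 K; PV^γ = const ⇒ P₂ = 3170 kPa.
For an ideal gas ΔU = nCvΔT with Cv = (5/2)R = 20.8 J/(mol·K).
ΔU = 1.83×20.8×(986−463) = 19900 J.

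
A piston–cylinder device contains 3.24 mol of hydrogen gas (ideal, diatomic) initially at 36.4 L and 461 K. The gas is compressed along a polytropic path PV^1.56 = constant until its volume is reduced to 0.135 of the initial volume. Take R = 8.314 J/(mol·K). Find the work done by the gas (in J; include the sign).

-45900 J

P₁ = nRT₁/V₁ = 3.24×8.314×461/36.4 = 341 kPa.
Polytropic n=1.56: T₂ = T₁(V₁/V₂)^(n−1) = 461×(7.41)^0.56 = 1410 K; P₂ = P₁(V₁/V₂)^n = 7760 kPa.
W = (P₁V₁−P₂V₂)/(n−1) = (341×36.4−7760×4.91)/0.56 = -45900 J.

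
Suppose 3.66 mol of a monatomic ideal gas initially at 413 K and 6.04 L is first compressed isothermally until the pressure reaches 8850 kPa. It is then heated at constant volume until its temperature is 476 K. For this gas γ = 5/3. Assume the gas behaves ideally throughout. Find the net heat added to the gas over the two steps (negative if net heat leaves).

-15300 J

P₁ = nRT₁/V₁ = 3.66×8.314×413/6.04 = 2080 kPa.
Step 1 — Isothermal: T stays 413 K; PV = const ⇒ V₂ = 1.42 L, P₂ = 8850 kPa.
ΔU = 0 (ideal gas, T constant).
W = nRT ln(V₂/V₁) = 3.66×8.314×413×ln(0.235) = -18200 J.
Q = ΔU + W = -18200 J.
State after step 1: P = 8850 kPa, V = 1.42 L, T = 413 K.
Step 2 — Isochoric: V stays 1.42 L; P/T = const ⇒ T₂ = 476 K, P₂ = 10200 kPa.
W = 0 (no volume change).
ΔU = nCvΔT = 3.66×12.5×(476−413) = 2880 J.
Q = ΔU = 2880 J.
Net over both steps: W = -18200 J, Q = -15300 J, ΔU = 2880 J.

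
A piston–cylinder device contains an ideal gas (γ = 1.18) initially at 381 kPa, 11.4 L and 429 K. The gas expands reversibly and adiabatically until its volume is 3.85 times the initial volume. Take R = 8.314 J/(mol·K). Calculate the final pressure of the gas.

Adiabatic: TV^(γ−1) = const ⇒ T₂ = 429×(0.260)^0.180 = 337 K; PV^γ = const ⇒ P₂ = 77.6 kPa.

77.6 kPa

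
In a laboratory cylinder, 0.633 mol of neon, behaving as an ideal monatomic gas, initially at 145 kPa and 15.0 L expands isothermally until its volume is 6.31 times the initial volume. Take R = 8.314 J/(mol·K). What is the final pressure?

23.0 kPa

T₁ = P₁V₁/(nR) = 145×15.0/(0.633×8.314) = 413 K.
Isothermal: T stays 413 K; PV = const ⇒ V₂ = 94.6 L, P₂ = 23.0 kPa.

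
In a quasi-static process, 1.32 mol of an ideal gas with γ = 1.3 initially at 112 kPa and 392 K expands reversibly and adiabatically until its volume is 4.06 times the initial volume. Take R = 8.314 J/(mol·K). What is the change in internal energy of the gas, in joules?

-4920 J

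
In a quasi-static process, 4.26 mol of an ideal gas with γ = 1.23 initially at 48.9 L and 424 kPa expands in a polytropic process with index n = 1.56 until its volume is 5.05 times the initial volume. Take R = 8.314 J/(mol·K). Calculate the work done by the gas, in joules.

22100 J

T₁ = P₁V₁/(nR) = 424×48.9/(4.26×8.314) = 585 K.
Polytropic n=1.56: T₂ = T₁(V₁/V₂)^(n−1) = 585×(0.198)^0.56 = 236 K; P₂ = P₁(V₁/V₂)^n = 33.9 kPa.
W = (P₁V₁−P₂V₂)/(n−1) = (424×48.9−33.9×247)/0.56 = 22100 J.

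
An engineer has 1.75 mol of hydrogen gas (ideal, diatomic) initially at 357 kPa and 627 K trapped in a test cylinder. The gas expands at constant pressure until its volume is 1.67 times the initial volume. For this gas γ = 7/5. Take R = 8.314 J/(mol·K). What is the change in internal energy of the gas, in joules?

V₁ = nRT₁/P₁ = 1.75×8.314×627/357 = 25.6 L.
Isobaric: P stays 357 kPa; V/T = const ⇒ T₂ = 1050 K, V₂ = 42.7 L.
For an ideal gas ΔU = nCvΔT with Cv = (5/2)R = 20.8 J/(mol·K).
ΔU = 1.75×20.8×(1050−627) = 15300 J.

15300 J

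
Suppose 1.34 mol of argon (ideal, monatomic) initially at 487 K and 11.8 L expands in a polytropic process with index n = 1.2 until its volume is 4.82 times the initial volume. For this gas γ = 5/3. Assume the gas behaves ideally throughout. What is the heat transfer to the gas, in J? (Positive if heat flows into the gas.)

5120 J

P₁ = nRT₁/V₁ = 1.34×8.314×487/11.8 = 460 kPa.
Polytropic n=1.2: T₂ = T₁(V₁/V₂)^(n−1) = 487×(0.207)^0.20 = 356 K; P₂ = P₁(V₁/V₂)^n = 69.6 kPa.
W = (P₁V₁−P₂V₂)/(n−1) = (460×11.8−69.6×56.9)/0.20 = 7320 J.
ΔU = nCvΔT = 1.34×12.5×(356−487) = -2200 J.
Q = ΔU + W = 5120 J.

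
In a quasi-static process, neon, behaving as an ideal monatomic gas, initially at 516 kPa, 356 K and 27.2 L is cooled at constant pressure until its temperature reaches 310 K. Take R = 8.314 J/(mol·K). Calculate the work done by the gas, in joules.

-1810 J

n = P₁V₁/(RT₁) = 516×27.2/(8.314×356) = 4.74 mol.
Isobaric: P stays 516 kPa; V/T = const ⇒ T₂ = 310 K, V₂ = 23.7 L.
W = PΔV = 516×(23.7−27.2) kPa·L = -1810 J.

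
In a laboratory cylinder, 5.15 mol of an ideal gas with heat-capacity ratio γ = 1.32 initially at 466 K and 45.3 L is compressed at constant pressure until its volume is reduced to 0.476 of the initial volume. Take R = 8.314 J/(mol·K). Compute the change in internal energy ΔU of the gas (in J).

-32700 J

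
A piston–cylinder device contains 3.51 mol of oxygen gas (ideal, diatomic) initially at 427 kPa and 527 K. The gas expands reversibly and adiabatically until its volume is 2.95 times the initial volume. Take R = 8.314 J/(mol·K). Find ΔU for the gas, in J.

-13500 J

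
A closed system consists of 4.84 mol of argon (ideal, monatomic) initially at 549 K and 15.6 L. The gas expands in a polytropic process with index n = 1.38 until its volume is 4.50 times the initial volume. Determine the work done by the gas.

P₁ = nRT₁/V₁ = 4.84×8.314×549/15.6 = 1420 kPa.
Polytropic n=1.38: T₂ = T₁(V₁/V₂)^(n−1) = 549×(0.222)^0.38 = 310 K; P₂ = P₁(V₁/V₂)^n = 178 kPa.
W = (P₁V₁−P₂V₂)/(n−1) = (1420×15.6−178×70.2)/0.38 = 25300 J.

25300 J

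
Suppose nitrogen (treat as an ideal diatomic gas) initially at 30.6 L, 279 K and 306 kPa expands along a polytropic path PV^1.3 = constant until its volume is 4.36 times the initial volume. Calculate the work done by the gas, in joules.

11100 J

n = P₁V₁/(RT₁) = 306×30.6/(8.314×279) = 4.04 mol.
Polytropic n=1.3: T₂ = T₁(V₁/V₂)^(n−1) = 279×(0.229)^0.30 = 179 K; P₂ = P₁(V₁/V₂)^n = 45.1 kPa.
W = (P₁V₁−P₂V₂)/(n−1) = (306×30.6−45.1×133)/0.30 = 11100 J.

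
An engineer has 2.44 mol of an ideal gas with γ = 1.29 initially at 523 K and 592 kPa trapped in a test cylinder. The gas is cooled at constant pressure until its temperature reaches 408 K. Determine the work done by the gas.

V₁ = nRT₁/P₁ = 2.44×8.314×523/592 = 17.9 L.
Isobaric: P stays 592 kPa; V/T = const ⇒ T₂ = 408 K, V₂ = 14.0 L.
W = PΔV = 592×(14.0−17.9) kPa·L = -2330 J.

-2330 J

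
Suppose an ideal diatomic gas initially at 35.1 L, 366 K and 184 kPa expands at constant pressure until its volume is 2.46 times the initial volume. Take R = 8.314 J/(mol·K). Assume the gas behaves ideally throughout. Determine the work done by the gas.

9430 J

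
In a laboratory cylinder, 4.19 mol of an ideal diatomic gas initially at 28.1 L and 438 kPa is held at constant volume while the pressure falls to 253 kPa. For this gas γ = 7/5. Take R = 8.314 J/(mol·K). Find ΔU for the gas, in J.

-13000 J

T₁ = P₁V₁/(nR) = 438×28.1/(4.19×8.314) = 353 K.
Isochoric: V stays 28.1 L; P/T = const ⇒ T₂ = 204 K, P₂ = 253 kPa.
For an ideal gas ΔU = nCvΔT with Cv = (5/2)R = 20.8 J/(mol·K).
ΔU = 4.19×20.8×(204−353) = -13000 J.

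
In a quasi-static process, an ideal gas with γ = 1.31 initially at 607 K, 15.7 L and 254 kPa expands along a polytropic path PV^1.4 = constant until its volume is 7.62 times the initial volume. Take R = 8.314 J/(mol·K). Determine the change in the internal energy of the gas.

-7150 J

n = P₁V₁/(RT₁) = 254×15.7/(8.314×607) = 0.790 mol.
Polytropic n=1.4: T₂ = T₁(V₁/V₂)^(n−1) = 607×(0.131)^0.40 = 269 K; P₂ = P₁(V₁/V₂)^n = 14.8 kPa.
For an ideal gas ΔU = nCvΔT with Cv = R/(γ−1) = 26.8 J/(mol·K).
ΔU = 0.790×26.8×(269−607) = -7150 J.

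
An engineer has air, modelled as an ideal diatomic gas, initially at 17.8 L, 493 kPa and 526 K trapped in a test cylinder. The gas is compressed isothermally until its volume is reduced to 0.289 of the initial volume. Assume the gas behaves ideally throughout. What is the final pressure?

Isothermal: T stays 526 K; PV = const ⇒ V₂ = 5.14 L, P₂ = 1710 kPa.

1710 kPa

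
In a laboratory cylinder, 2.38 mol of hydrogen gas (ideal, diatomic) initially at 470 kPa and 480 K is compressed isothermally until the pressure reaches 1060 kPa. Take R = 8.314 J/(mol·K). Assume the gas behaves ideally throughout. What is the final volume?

8.96 L

V₁ = nRT₁/P₁ = 2.38×8.314×480/470 = 20.2 L.
Isothermal: T stays 480 K; PV = const ⇒ V₂ = 8.96 L, P₂ = 1060 kPa.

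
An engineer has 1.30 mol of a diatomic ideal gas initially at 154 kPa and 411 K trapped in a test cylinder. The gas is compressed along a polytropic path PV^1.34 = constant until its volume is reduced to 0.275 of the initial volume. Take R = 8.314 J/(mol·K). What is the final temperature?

V₁ = nRT₁/P₁ = 1.30×8.314×411/154 = 28.8 L.
Polytropic n=1.34: T₂ = T₁(V₁/V₂)^(n−1) = 411×(3.64)^0.34 = 637 K; P₂ = P₁(V₁/V₂)^n = 869 kPa.

637 K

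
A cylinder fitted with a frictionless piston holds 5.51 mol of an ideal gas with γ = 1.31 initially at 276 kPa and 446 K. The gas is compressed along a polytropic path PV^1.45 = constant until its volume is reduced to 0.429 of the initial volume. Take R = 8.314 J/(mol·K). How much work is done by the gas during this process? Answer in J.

-21000 J

V₁ = nRT₁/P₁ = 5.51×8.314×446/276 = 74.0 L.
Polytropic n=1.45: T₂ = T₁(V₁/V₂)^(n−1) = 446×(2.33)^0.45 = 653 K; P₂ = P₁(V₁/V₂)^n = 942 kPa.
W = (P₁V₁−P₂V₂)/(n−1) = (276×74.0−942×31.8)/0.45 = -21000 J.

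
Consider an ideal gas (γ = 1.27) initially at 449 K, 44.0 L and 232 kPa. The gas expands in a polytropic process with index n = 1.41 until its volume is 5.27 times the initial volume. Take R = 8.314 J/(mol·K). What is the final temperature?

Polytropic n=1.41: T₂ = T₁(V₁/V₂)^(n−1) = 449×(0.190)^0.41 = 227 K; P₂ = P₁(V₁/V₂)^n = 22.3 kPa.

227 K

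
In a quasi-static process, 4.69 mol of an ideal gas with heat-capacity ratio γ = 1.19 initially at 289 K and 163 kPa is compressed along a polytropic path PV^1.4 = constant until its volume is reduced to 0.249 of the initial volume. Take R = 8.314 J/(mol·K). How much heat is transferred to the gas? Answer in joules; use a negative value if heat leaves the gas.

23200 J

V₁ = nRT₁/P₁ = 4.69×8.314×289/163 = 69.1 L.
Polytropic n=1.4: T₂ = T₁(V₁/V₂)^(n−1) = 289×(4.02)^0.40 = 504 K; P₂ = P₁(V₁/V₂)^n = 1140 kPa.
W = (P₁V₁−P₂V₂)/(n−1) = (163×69.1−1140×17.2)/0.40 = -21000 J.
ΔU = nCvΔT = 4.69×43.8×(504−289) = 44100 J.
Q = ΔU + W = 23200 J.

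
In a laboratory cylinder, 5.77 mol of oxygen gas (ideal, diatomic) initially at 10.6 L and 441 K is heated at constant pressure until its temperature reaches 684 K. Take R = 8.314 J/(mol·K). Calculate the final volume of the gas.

16.4 L

P₁ = nRT₁/V₁ = 5.77×8.314×441/10.6 = 2000 kPa.
Isobaric: P stays 2000 kPa; V/T = const ⇒ T₂ = 684 K, V₂ = 16.4 L.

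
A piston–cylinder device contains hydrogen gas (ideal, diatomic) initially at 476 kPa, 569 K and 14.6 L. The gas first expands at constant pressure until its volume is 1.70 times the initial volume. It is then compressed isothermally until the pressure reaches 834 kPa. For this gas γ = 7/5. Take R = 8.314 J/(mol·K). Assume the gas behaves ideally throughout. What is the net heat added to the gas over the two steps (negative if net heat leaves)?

n = P₁V₁/(RT₁) = 476×14.6/(8.314×569) = 1.47 mol.
Step 1 — Isobaric: P stays 476 kPa; V/T = const ⇒ T₂ = 967 K, V₂ = 24.8 L.
W = PΔV = 476×(24.8−14.6) kPa·L = 4860 J.
ΔU = nCvΔT = 1.47×20.8×(967−569) = 12200 J.
Q = ΔU + W = nCpΔT = 17000 J.
State after step 1: P = 476 kPa, V = 24.8 L, T = 967 K.
Step 2 — Isothermal: T stays 967 K; PV = const ⇒ V₂ = 14.2 L, P₂ = 834 kPa.
ΔU = 0 (ideal gas, T constant).
W = nRT ln(V₂/V₁) = 1.47×8.314×967×ln(0.571) = -6630 J.
Q = ΔU + W = -6630 J.
Net over both steps: W = -1760 J, Q = 10400 J, ΔU = 12200 J.

10400 J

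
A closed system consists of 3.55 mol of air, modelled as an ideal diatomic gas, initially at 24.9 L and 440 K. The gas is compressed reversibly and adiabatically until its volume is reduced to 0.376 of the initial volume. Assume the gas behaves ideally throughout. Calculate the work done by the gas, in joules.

P₁ = nRT₁/V₁ = 3.55×8.314×440/24.9 = 522 kPa.
Adiabatic: TV^(γ−1) = const ⇒ T₂ = 440×(2.66)^0.400 = 651 K; PV^γ = const ⇒ P₂ = 2050 kPa.
ΔU = nCvΔT = 3.55×20.8×(651−440) = 15500 J.
Q = 0 for an adiabatic process, so W = −ΔU = -15500 J.

-15500 J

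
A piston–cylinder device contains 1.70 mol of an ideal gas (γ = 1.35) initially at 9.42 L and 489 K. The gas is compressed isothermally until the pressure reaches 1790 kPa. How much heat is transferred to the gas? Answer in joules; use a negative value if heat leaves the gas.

P₁ = nRT₁/V₁ = 1.70×8.314×489/9.42 = 734 kPa.
Isothermal: T stays 489 K; PV = const ⇒ V₂ = 3.86 L, P₂ = 1790 kPa.
ΔU = 0 (ideal gas, T constant).
W = nRT ln(V₂/V₁) = 1.70×8.314×489×ln(0.410) = -6160 J.
Q = ΔU + W = -6160 J.

-6160 J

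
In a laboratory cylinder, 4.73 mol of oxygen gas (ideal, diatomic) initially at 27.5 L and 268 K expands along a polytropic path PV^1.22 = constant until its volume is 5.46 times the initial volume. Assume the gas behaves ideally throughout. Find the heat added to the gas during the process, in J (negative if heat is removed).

6720 J

P₁ = nRT₁/V₁ = 4.73×8.314×268/27.5 = 383 kPa.
Polytropic n=1.22: T₂ = T₁(V₁/V₂)^(n−1) = 268×(0.183)^0.22 = 184 K; P₂ = P₁(V₁/V₂)^n = 48.3 kPa.
W = (P₁V₁−P₂V₂)/(n−1) = (383×27.5−48.3×150)/0.22 = 14900 J.
ΔU = nCvΔT = 4.73×20.8×(184−268) = -8210 J.
Q = ΔU + W = 6720 J.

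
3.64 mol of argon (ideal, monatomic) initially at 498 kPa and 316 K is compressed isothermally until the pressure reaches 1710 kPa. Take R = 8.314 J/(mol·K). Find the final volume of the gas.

5.59 L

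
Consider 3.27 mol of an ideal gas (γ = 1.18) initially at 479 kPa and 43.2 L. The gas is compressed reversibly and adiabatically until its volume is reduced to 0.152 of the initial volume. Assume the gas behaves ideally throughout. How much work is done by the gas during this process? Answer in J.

-46400 J

T₁ = P₁V₁/(nR) = 479×43.2/(3.27×8.314) = 761 K.
Adiabatic: TV^(γ−1) = const ⇒ T₂ = 761×(6.58)^0.180 = 1070 K; PV^γ = const ⇒ P₂ = 4420 kPa.
ΔU = nCvΔT = 3.27×46.2×(1070−761) = 46400 J.
Q = 0 for an adiabatic process, so W = −ΔU = -46400 J.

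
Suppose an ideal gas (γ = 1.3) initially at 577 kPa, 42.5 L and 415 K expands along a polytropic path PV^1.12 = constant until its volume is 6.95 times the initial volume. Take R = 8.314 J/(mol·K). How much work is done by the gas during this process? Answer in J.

n = P₁V₁/(RT₁) = 577×42.5/(8.314×415) = 7.11 mol.
Polytropic n=1.12: T₂ = T₁(V₁/V₂)^(n−1) = 415×(0.144)^0.12 = 329 K; P₂ = P₁(V₁/V₂)^n = 65.8 kPa.
W = (P₁V₁−P₂V₂)/(n−1) = (577×42.5−65.8×295)/0.12 = 42400 J.

42400 J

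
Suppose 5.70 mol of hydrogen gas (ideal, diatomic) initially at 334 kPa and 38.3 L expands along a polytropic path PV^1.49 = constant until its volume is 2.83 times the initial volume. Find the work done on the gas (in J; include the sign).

T₁ = P₁V₁/(nR) = 334×38.3/(5.70×8.314) = 270 K.
Polytropic n=1.49: T₂ = T₁(V₁/V₂)^(n−1) = 270×(0.353)^0.49 = 162 K; P₂ = P₁(V₁/V₂)^n = 70.9 kPa.
W = (P₁V₁−P₂V₂)/(n−1) = (334×38.3−70.9×108)/0.49 = 10400 J.
Work done on the gas = −W_by = -10400 J.

-10400 J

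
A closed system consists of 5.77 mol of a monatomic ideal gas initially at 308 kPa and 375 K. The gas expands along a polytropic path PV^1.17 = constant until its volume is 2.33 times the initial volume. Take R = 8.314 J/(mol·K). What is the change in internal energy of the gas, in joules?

-3610 J

V₁ = nRT₁/P₁ = 5.77×8.314×375/308 = 58.4 L.
Polytropic n=1.17: T₂ = T₁(V₁/V₂)^(n−1) = 375×(0.429)^0.17 = 325 K; P₂ = P₁(V₁/V₂)^n = 114 kPa.
For an ideal gas ΔU = nCvΔT with Cv = (3/2)R = 12.5 J/(mol·K).
ΔU = 5.77×12.5×(325−375) = -3610 J.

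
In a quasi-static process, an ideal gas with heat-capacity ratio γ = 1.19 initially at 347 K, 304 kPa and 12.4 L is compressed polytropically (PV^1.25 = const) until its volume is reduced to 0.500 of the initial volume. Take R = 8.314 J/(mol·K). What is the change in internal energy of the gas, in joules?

n = P₁V₁/(RT₁) = 304×12.4/(8.314×347) = 1.31 mol.
Polytropic n=1.25: T₂ = T₁(V₁/V₂)^(n−1) = 347×(2.00)^0.25 = 413 K; P₂ = P₁(V₁/V₂)^n = 723 kPa.
For an ideal gas ΔU = nCvΔT with Cv = R/(γ−1) = 43.8 J/(mol·K).
ΔU = 1.31×43.8×(413−347) = 3750 J.

3750 J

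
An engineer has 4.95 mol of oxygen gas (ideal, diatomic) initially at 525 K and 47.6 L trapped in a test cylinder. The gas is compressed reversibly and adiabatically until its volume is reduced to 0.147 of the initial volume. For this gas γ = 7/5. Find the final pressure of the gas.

6650 kPa

P₁ = nRT₁/V₁ = 4.95×8.314×525/47.6 = 454 kPa.
Adiabatic: TV^(γ−1) = const ⇒ T₂ = 525×(6.80)^0.400 = 1130 K; PV^γ = const ⇒ P₂ = 6650 kPa.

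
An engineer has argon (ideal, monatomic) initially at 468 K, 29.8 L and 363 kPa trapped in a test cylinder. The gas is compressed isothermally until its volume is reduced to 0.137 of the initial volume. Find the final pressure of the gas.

2650 kPa

Isothermal: T stays 468 K; PV = const ⇒ V₂ = 4.08 L, P₂ = 2650 kPa.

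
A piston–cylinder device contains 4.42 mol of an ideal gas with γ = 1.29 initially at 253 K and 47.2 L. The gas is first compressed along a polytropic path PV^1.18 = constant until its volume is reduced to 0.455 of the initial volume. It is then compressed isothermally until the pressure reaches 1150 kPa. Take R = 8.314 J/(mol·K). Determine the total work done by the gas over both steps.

-16800 J

P₁ = nRT₁/V₁ = 4.42×8.314×253/47.2 = 197 kPa.
Step 1 — Polytropic n=1.18: T₂ = T₁(V₁/V₂)^(n−1) = 253×(2.20)^0.18 = 292 K; P₂ = P₁(V₁/V₂)^n = 499 kPa.
W = (P₁V₁−P₂V₂)/(n−1) = (197×47.2−499×21.5)/0.18 = -7870 J.
ΔU = nCvΔT = 4.42×28.7×(292−253) = 4880 J.
Q = ΔU + W = -2980 J.
State after step 1: P = 499 kPa, V = 21.5 L, T = 292 K.
Step 2 — Isothermal: T stays 292 K; PV = const ⇒ V₂ = 9.32 L, P₂ = 1150 kPa.
ΔU = 0 (ideal gas, T constant).
W = nRT ln(V₂/V₁) = 4.42×8.314×292×ln(0.434) = -8950 J.
Q = ΔU + W = -8950 J.
Net over both steps: W = -16800 J, Q = -11900 J, ΔU = 4880 J.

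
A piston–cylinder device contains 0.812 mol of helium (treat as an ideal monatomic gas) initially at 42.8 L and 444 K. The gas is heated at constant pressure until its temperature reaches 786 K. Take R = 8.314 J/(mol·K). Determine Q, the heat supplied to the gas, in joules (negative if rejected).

P₁ = nRT₁/V₁ = 0.812×8.314×444/42.8 = 70.0 kPa.
Isobaric: P stays 70.0 kPa; V/T = const ⇒ T₂ = 786 K, V₂ = 75.8 L.
W = PΔV = 70.0×(75.8−42.8) kPa·L = 2310 J.
ΔU = nCvΔT = 0.812×12.5×(786−444) = 3460 J.
Q = ΔU + W = nCpΔT = 5770 J.

5770 J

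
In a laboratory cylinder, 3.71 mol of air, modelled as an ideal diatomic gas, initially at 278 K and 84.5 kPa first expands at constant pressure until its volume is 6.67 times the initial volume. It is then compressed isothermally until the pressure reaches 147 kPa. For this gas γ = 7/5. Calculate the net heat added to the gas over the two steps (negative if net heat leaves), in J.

V₁ = nRT₁/P₁ = 3.71×8.314×278/84.5 = 101 L.
Step 1 — Isobaric: P stays 84.5 kPa; V/T = const ⇒ T₂ = 1850 K, V₂ = 677 L.
W = PΔV = 84.5×(677−101) kPa·L = 48600 J.
ΔU = nCvΔT = 3.71×20.8×(1850−278) = 122000 J.
Q = ΔU + W = nCpΔT = 170000 J.
State after step 1: P = 84.5 kPa, V = 677 L, T = 1850 K.
Step 2 — Isothermal: T stays 1850 K; PV = const ⇒ V₂ = 389 L, P₂ = 147 kPa.
ΔU = 0 (ideal gas, T constant).
W = nRT ln(V₂/V₁) = 3.71×8.314×1850×ln(0.575) = -31700 J.
Q = ΔU + W = -31700 J.
Net over both steps: W = 17000 J, Q = 139000 J, ΔU = 122000 J.

139000 J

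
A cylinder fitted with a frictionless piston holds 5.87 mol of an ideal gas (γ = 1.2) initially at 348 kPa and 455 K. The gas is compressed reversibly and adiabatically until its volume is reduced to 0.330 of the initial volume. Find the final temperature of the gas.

V₁ = nRT₁/P₁ = 5.87×8.314×455/348 = 63.8 L.
Adiabatic: TV^(γ−1) = const ⇒ T₂ = 455×(3.03)^0.200 = 568 K; PV^γ = const ⇒ P₂ = 1320 kPa.

568 K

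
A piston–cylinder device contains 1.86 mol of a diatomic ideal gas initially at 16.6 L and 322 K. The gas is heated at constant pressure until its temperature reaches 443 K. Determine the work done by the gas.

1870 J

P₁ = nRT₁/V₁ = 1.86×8.314×322/16.6 = 300 kPa.
Isobaric: P stays 300 kPa; V/T = const ⇒ T₂ = 443 K, V₂ = 22.8 L.
W = PΔV = 300×(22.8−16.6) kPa·L = 1870 J.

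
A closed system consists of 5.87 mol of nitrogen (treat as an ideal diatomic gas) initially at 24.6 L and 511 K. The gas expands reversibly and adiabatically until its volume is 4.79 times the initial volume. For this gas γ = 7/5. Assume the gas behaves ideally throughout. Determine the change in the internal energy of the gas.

-29000 J

P₁ = nRT₁/V₁ = 5.87×8.314×511/24.6 = 1010 kPa.
Adiabatic: TV^(γ−1) = const ⇒ T₂ = 511×(0.209)^0.400 = 273 K; PV^γ = const ⇒ P₂ = 113 kPa.
For an ideal gas ΔU = nCvΔT with Cv = (5/2)R = 20.8 J/(mol·K).
ΔU = 5.87×20.8×(273−511) = -29000 J.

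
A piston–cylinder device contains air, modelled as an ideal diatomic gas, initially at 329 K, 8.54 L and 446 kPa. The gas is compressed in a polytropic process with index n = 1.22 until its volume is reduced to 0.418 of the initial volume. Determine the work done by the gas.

n = P₁V₁/(RT₁) = 446×8.54/(8.314×329) = 1.39 mol.
Polytropic n=1.22: T₂ = T₁(V₁/V₂)^(n−1) = 329×(2.39)^0.22 = 399 K; P₂ = P₁(V₁/V₂)^n = 1290 kPa.
W = (P₁V₁−P₂V₂)/(n−1) = (446×8.54−1290×3.57)/0.22 = -3660 J.

-3660 J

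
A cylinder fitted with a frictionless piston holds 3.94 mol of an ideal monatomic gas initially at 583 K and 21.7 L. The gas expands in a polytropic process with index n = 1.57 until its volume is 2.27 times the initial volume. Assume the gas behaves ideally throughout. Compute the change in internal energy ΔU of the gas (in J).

-10700 J

P₁ = nRT₁/V₁ = 3.94×8.314×583/21.7 = 880 kPa.
Polytropic n=1.57: T₂ = T₁(V₁/V₂)^(n−1) = 583×(0.441)^0.57 = 365 K; P₂ = P₁(V₁/V₂)^n = 243 kPa.
For an ideal gas ΔU = nCvΔT with Cv = (3/2)R = 12.5 J/(mol·K).
ΔU = 3.94×12.5×(365−583) = -10700 J.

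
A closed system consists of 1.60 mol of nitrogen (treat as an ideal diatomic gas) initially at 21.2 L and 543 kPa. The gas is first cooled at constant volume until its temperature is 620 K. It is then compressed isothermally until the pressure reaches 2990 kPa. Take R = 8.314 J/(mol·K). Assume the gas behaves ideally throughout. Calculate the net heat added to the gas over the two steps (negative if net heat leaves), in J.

-25000 J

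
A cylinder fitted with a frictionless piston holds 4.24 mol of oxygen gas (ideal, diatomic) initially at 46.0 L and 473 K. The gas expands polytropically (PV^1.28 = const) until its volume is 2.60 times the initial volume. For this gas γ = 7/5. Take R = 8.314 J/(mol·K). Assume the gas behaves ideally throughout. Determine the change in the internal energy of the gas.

P₁ = nRT₁/V₁ = 4.24×8.314×473/46.0 = 362 kPa.
Polytropic n=1.28: T₂ = T₁(V₁/V₂)^(n−1) = 473×(0.385)^0.28 = 362 K; P₂ = P₁(V₁/V₂)^n = 107 kPa.
For an ideal gas ΔU = nCvΔT with Cv = (5/2)R = 20.8 J/(mol·K).
ΔU = 4.24×20.8×(362−473) = -9790 J.

-9790 J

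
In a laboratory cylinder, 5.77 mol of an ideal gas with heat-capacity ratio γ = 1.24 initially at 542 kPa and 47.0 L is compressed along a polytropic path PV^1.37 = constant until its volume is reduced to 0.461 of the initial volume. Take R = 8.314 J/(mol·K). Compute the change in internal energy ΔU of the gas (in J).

T₁ = P₁V₁/(nR) = 542×47.0/(5.77×8.314) = 531 K.
Polytropic n=1.37: T₂ = T₁(V₁/V₂)^(n−1) = 531×(2.17)^0.37 = 707 K; P₂ = P₁(V₁/V₂)^n = 1570 kPa.
For an ideal gas ΔU = nCvΔT with Cv = R/(γ−1) = 34.6 J/(mol·K).
ΔU = 5.77×34.6×(707−531) = 35200 J.

35200 J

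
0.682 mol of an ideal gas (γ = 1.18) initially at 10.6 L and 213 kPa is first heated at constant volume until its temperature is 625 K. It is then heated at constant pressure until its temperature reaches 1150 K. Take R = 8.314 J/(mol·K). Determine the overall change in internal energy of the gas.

T₁ = P₁V₁/(nR) = 213×10.6/(0.682×8.314) = 398 K.
Step 1 — Isochoric: V stays 10.6 L; P/T = const ⇒ T₂ = 625 K, P₂ = 334 kPa.
W = 0 (no volume change).
ΔU = nCvΔT = 0.682×46.2×(625−398) = 7140 J.
Q = ΔU = 7140 J.
State after step 1: P = 334 kPa, V = 10.6 L, T = 625 K.
Step 2 — Isobaric: P stays 334 kPa; V/T = const ⇒ T₂ = 1150 K, V₂ = 19.5 L.
W = PΔV = 334×(19.5−10.6) kPa·L = 2980 J.
ΔU = nCvΔT = 0.682×46.2×(1150−625) = 16500 J.
Q = ΔU + W = nCpΔT = 19500 J.
Net over both steps: W = 2980 J, Q = 26700 J, ΔU = 23700 J.

23700 J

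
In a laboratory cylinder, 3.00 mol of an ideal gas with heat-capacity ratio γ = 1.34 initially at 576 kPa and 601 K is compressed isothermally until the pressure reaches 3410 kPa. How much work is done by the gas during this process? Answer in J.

V₁ = nRT₁/P₁ = 3.00×8.314×601/576 = 26.0 L.
Isothermal: T stays 601 K; PV = const ⇒ V₂ = 4.40 L, P₂ = 3410 kPa.
W = nRT ln(V₂/V₁) = 3.00×8.314×601×ln(0.169) = -26700 J.

-26700 J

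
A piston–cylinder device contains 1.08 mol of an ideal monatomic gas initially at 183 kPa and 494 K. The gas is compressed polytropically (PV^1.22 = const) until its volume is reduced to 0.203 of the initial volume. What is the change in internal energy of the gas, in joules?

2800 J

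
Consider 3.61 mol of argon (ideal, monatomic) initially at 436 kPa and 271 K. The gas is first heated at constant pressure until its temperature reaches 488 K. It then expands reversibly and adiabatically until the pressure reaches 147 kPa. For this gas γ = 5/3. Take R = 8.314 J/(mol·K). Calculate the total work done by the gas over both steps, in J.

V₁ = nRT₁/P₁ = 3.61×8.314×271/436 = 18.7 L.
Step 1 — Isobaric: P stays 436 kPa; V/T = const ⇒ T₂ = 488 K, V₂ = 33.6 L.
W = PΔV = 436×(33.6−18.7) kPa·L = 6510 J.
ΔU = nCvΔT = 3.61×12.5×(488−271) = 9770 J.
Q = ΔU + W = nCpΔT = 16300 J.
State after step 1: P = 436 kPa, V = 33.6 L, T = 488 K.
Step 2 — Adiabatic: T₂/T₁ = (P₂/P₁)^((γ−1)/γ) ⇒ T₂ = 488×(0.337)^0.400 = 316 K; V₂ = 64.5 L.
ΔU = nCvΔT = 3.61×12.5×(316−488) = -7750 J.
Q = 0 for an adiabatic process, so W = −ΔU = 7750 J.
Net over both steps: W = 14300 J, Q = 16300 J, ΔU = 2020 J.

14300 J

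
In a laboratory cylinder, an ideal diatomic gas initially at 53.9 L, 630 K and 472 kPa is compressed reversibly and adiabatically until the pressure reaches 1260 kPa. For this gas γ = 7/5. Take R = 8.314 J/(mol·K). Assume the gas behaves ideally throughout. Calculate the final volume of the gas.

Adiabatic: T₂/T₁ = (P₂/P₁)^((γ−1)/γ) ⇒ T₂ = 630×(2.67)^0.286 = 834 K; V₂ = 26.7 L.

26.7 L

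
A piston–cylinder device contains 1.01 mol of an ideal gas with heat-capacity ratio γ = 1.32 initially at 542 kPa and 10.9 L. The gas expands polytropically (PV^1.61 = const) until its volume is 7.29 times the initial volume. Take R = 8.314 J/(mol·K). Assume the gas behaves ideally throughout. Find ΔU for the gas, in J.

-13000 J

T₁ = P₁V₁/(nR) = 542×10.9/(1.01×8.314) = 704 K.
Polytropic n=1.61: T₂ = T₁(V₁/V₂)^(n−1) = 704×(0.137)^0.61 = 209 K; P₂ = P₁(V₁/V₂)^n = 22.1 kPa.
For an ideal gas ΔU = nCvΔT with Cv = R/(γ−1) = 26.0 J/(mol·K).
ΔU = 1.01×26.0×(209−704) = -13000 J.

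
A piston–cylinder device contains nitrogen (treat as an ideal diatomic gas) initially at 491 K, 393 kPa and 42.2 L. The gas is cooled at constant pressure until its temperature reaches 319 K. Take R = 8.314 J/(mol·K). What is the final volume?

27.4 L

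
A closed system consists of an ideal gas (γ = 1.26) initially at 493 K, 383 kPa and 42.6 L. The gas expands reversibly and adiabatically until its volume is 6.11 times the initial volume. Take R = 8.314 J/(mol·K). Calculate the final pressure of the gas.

Adiabatic: TV^(γ−1) = const ⇒ T₂ = 493×(0.164)^0.260 = 308 K; PV^γ = const ⇒ P₂ = 39.2 kPa.

39.2 kPa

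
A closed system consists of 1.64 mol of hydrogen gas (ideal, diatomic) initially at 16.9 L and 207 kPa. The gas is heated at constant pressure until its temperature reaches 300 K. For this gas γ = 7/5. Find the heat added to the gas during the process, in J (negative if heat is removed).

T₁ = P₁V₁/(nR) = 207×16.9/(1.64×8.314) = 257 K.
Isobaric: P stays 207 kPa; V/T = const ⇒ T₂ = 300 K, V₂ = 19.8 L.
W = PΔV = 207×(19.8−16.9) kPa·L = 592 J.
ΔU = nCvΔT = 1.64×20.8×(300−257) = 1480 J.
Q = ΔU + W = nCpΔT = 2070 J.

2070 J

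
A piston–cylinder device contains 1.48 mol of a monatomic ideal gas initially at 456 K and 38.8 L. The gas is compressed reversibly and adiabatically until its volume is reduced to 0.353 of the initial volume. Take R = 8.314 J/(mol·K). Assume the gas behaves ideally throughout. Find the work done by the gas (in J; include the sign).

P₁ = nRT₁/V₁ = 1.48×8.314×456/38.8 = 145 kPa.
Adiabatic: TV^(γ−1) = const ⇒ T₂ = 456×(2.83)^0.667 = 913 K; PV^γ = const ⇒ P₂ = 820 kPa.
ΔU = nCvΔT = 1.48×12.5×(913−456) = 8430 J.
Q = 0 for an adiabatic process, so W = −ΔU = -8430 J.

-8430 J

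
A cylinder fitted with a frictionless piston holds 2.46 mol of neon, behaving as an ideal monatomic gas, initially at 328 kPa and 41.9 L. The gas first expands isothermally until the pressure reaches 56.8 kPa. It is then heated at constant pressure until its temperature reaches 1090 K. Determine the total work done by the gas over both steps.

32600 J

T₁ = P₁V₁/(nR) = 328×41.9/(2.46×8.314) = 672 K.
Step 1 — Isothermal: T stays 672 K; PV = const ⇒ V₂ = 242 L, P₂ = 56.8 kPa.
ΔU = 0 (ideal gas, T constant).
W = nRT ln(V₂/V₁) = 2.46×8.314×672×ln(5.77) = 24100 J.
Q = ΔU + W = 24100 J.
State after step 1: P = 56.8 kPa, V = 242 L, T = 672 K.
Step 2 — Isobaric: P stays 56.8 kPa; V/T = const ⇒ T₂ = 1090 K, V₂ = 392 L.
W = PΔV = 56.8×(392−242) kPa·L = 8550 J.
ΔU = nCvΔT = 2.46×12.5×(1090−672) = 12800 J.
Q = ΔU + W = nCpΔT = 21400 J.
Net over both steps: W = 32600 J, Q = 45500 J, ΔU = 12800 J.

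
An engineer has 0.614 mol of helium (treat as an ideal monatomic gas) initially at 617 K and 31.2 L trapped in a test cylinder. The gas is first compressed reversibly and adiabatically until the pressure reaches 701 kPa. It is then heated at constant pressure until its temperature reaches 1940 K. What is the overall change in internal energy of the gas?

P₁ = nRT₁/V₁ = 0.614×8.314×617/31.2 = 101 kPa.
Step 1 — Adiabatic: T₂/T₁ = (P₂/P₁)^((γ−1)/γ) ⇒ T₂ = 617×(6.94)^0.400 = 1340 K; V₂ = 9.75 L.
ΔU = nCvΔT = 0.614×12.5×(1340−617) = 5530 J.
Q = 0 for an adiabatic process, so W = −ΔU = -5530 J.
State after step 1: P = 701 kPa, V = 9.75 L, T = 1340 K.
Step 2 — Isobaric: P stays 701 kPa; V/T = const ⇒ T₂ = 1940 K, V₂ = 14.1 L.
W = PΔV = 701×(14.1−9.75) kPa·L = 3070 J.
ΔU = nCvΔT = 0.614×12.5×(1940−1340) = 4600 J.
Q = ΔU + W = nCpΔT = 7660 J.
Net over both steps: W = -2470 J, Q = 7660 J, ΔU = 10100 J.

10100 J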